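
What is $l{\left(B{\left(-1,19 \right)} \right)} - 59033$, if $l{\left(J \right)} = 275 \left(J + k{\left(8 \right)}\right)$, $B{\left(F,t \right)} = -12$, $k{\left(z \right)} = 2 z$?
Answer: $-57933$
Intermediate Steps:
$l{\left(J \right)} = 4400 + 275 J$ ($l{\left(J \right)} = 275 \left(J + 2 \cdot 8\right) = 275 \left(J + 16\right) = 275 \left(16 + J\right) = 4400 + 275 J$)
$l{\left(B{\left(-1,19 \right)} \right)} - 59033 = \left(4400 + 275 \left(-12\right)\right) - 59033 = \left(4400 - 3300\right) - 59033 = 1100 - 59033 = -57933$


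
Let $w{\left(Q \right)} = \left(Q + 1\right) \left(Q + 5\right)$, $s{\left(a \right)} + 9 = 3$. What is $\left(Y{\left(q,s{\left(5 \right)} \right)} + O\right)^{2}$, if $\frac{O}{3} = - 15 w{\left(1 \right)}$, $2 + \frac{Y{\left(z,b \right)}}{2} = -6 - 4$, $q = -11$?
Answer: $318096$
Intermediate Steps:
$s{\left(a \right)} = -6$ ($s{\left(a \right)} = -9 + 3 = -6$)
$w{\left(Q \right)} = \left(1 + Q\right) \left(5 + Q\right)$
$Y{\left(z,b \right)} = -24$ ($Y{\left(z,b \right)} = -4 + 2 \left(-6 - 4\right) = -4 + 2 \left(-10\right) = -4 - 20 = -24$)
$O = -540$ ($O = 3 \left(- 15 \left(5 + 1^{2} + 6 \cdot 1\right)\right) = 3 \left(- 15 \left(5 + 1 + 6\right)\right) = 3 \left(\left(-15\right) 12\right) = 3 \left(-180\right) = -540$)
$\left(Y{\left(q,s{\left(5 \right)} \right)} + O\right)^{2} = \left(-24 - 540\right)^{2} = \left(-564\right)^{2} = 318096$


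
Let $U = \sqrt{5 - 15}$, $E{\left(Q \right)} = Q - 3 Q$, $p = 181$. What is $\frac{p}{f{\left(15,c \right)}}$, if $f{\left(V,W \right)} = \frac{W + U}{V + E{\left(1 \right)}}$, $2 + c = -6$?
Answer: $- \frac{9412}{37} - \frac{2353 i \sqrt{10}}{74} \approx -254.38 - 100.55 i$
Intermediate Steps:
$c = -8$ ($c = -2 - 6 = -8$)
$E{\left(Q \right)} = - 2 Q$
$U = i \sqrt{10}$ ($U = \sqrt{-10} = i \sqrt{10} \approx 3.1623 i$)
$f{\left(V,W \right)} = \frac{W + i \sqrt{10}}{-2 + V}$ ($f{\left(V,W \right)} = \frac{W + i \sqrt{10}}{V - 2} = \frac{W + i \sqrt{10}}{-2 + V}$)
$\frac{p}{f{\left(15,c \right)}} = \frac{181}{\frac{1}{-2 + 15} \left(-8 + i \sqrt{10}\right)} = \frac{181}{\frac{1}{13} \left(-8 + i \sqrt{10}\right)} = \frac{181}{- \frac{8}{13} + \frac{i \sqrt{10}}{13}}$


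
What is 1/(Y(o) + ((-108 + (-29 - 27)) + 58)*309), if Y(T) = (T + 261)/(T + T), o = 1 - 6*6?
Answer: -35/1146503 ≈ -3.0528e-5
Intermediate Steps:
o = -35 (o = 1 - 36 = -35)
Y(T) = (261 + T)/(2*T) (Y(T) = (261 + T)/((2*T)) = (261 + T)*(1/(2*T)) = (261 + T)/(2*T))
1/(Y(o) + ((-108 + (-29 - 27)) + 58)*309) = 1/((½)*(261 - 35)/(-35) + ((-108 + (-29 - 27)) + 58)*309) = 1/((½)*(-1/35)*226 + ((-108 - 56) + 58)*309) = 1/(-113/35 + (-164 + 58)*309) = 1/(-113/35 - 106*309) = 1/(-113/35 - 32754) = 1/(-1146503/35) = -35/1146503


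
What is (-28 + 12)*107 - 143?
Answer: -1855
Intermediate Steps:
(-28 + 12)*107 - 143 = -16*107 - 143 = -1712 - 143 = -1855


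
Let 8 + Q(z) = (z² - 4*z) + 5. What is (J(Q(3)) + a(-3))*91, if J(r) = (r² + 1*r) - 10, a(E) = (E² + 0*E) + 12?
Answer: 3731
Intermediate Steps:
Q(z) = -3 + z² - 4*z (Q(z) = -8 + ((z² - 4*z) + 5) = -8 + (5 + z² - 4*z) = -3 + z² - 4*z)
a(E) = 12 + E² (a(E) = (E² + 0) + 12 = E² + 12 = 12 + E²)
J(r) = -10 + r + r² (J(r) = (r² + r) - 10 = (r + r²) - 10 = -10 + r + r²)
(J(Q(3)) + a(-3))*91 = ((-10 + (-3 + 3² - 4*3) + (-3 + 3² - 4*3)²) + (12 + (-3)²))*91 = ((-10 + (-3 + 9 - 12) + (-3 + 9 - 12)²) + (12 + 9))*91 = ((-10 - 6 + (-6)²) + 21)*91 = ((-10 - 6 + 36) + 21)*91 = (20 + 21)*91 = 41*91 = 3731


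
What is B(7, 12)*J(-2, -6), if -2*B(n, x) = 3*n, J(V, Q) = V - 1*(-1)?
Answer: 21/2 ≈ 10.500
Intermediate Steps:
J(V, Q) = 1 + V (J(V, Q) = V + 1 = 1 + V)
B(n, x) = -3*n/2
B(7, 12)*J(-2, -6) = (-3/2*7)*(1 - 2) = -21/2*(-1) = 21/2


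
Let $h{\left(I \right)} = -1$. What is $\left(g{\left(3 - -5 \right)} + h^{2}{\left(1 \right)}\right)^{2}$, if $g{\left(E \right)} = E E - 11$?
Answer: $2916$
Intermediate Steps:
$g{\left(E \right)} = -11 + E^{2}$ ($g{\left(E \right)} = E^{2} - 11 = -11 + E^{2}$)
$\left(g{\left(3 - -5 \right)} + h^{2}{\left(1 \right)}\right)^{2} = \left(\left(-11 + \left(3 - -5\right)^{2}\right) + \left(-1\right)^{2}\right)^{2} = \left(\left(-11 + \left(3 + 5\right)^{2}\right) + 1\right)^{2} = \left(\left(-11 + 8^{2}\right) + 1\right)^{2} = \left(\left(-11 + 64\right) + 1\right)^{2} = \left(53 + 1\right)^{2} = 54^{2} = 2916$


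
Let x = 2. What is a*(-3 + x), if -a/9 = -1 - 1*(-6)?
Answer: 45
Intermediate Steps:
a = -45 (a = -9*(-1 - 1*(-6)) = -9*(-1 + 6) = -9*5 = -45)
a*(-3 + x) = -45*(-3 + 2) = -45*(-1) = 45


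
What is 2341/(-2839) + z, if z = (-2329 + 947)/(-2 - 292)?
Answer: 1617622/417333 ≈ 3.8761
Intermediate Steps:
z = 691/147 (z = -1382/(-294) = -1382*(-1/294) = 691/147 ≈ 4.7007)
2341/(-2839) + z = 2341/(-2839) + 691/147 = 2341*(-1/2839) + 691/147 = -2341/2839 + 691/147 = 1617622/417333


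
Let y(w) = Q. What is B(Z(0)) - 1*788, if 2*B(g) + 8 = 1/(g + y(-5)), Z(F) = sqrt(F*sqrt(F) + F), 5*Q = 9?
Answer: -14251/18 ≈ -791.72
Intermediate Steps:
Q = 9/5 (Q = (1/5)*9 = 9/5 ≈ 1.8000)
y(w) = 9/5
Z(F) = sqrt(F + F**(3/2)) (Z(F) = sqrt(F**(3/2) + F) = sqrt(F + F**(3/2)))
B(g) = -4 + 1/(2*(9/5 + g)) (B(g) = -4 + 1/(2*(g + 9/5)) = -4 + 1/(2*(9/5 + g)))
B(Z(0)) - 1*788 = (-67 - 40*sqrt(0 + 0**(3/2)))/(2*(9 + 5*sqrt(0 + 0**(3/2)))) - 1*788 = (-67 - 40*sqrt(0 + 0))/(2*(9 + 5*sqrt(0 + 0))) - 788 = (-67 - 40*sqrt(0))/(2*(9 + 5*sqrt(0))) - 788 = (-67 - 40*0)/(2*(9 + 5*0)) - 788 = (-67 + 0)/(2*(9 + 0)) - 788 = (1/2)*(-67)/9 - 788 = (1/2)*(1/9)*(-67) - 788 = -67/18 - 788 = -14251/18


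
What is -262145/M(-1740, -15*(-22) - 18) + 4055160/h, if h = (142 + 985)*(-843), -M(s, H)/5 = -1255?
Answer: -18299991323/397442185 ≈ -46.044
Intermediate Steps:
M(s, H) = 6275 (M(s, H) = -5*(-1255) = 6275)
h = -950061 (h = 1127*(-843) = -950061)
-262145/M(-1740, -15*(-22) - 18) + 4055160/h = -262145/6275 + 4055160/(-950061) = -262145*1/6275 + 4055160*(-1/950061) = -52429/1255 - 1351720/316687 = -18299991323/397442185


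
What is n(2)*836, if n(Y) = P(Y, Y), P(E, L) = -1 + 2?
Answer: 836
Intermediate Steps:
P(E, L) = 1
n(Y) = 1
n(2)*836 = 1*836 = 836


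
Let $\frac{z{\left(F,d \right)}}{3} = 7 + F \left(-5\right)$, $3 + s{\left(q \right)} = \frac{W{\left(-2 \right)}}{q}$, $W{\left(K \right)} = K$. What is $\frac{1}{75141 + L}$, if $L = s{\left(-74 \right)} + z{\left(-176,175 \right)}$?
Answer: $\frac{37}{2878564} \approx 1.2854 \cdot 10^{-5}$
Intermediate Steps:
$s{\left(q \right)} = -3 - \frac{2}{q}$
$z{\left(F,d \right)} = 21 - 15 F$ ($z{\left(F,d \right)} = 3 \left(7 + F \left(-5\right)\right) = 3 \left(7 - 5 F\right) = 21 - 15 F$)
$L = \frac{98347}{37}$ ($L = \left(-3 - \frac{2}{-74}\right) + \left(21 - -2640\right) = \left(-3 - - \frac{1}{37}\right) + \left(21 + 2640\right) = \left(-3 + \frac{1}{37}\right) + 2661 = - \frac{110}{37} + 2661 = \frac{98347}{37} \approx 2658.0$)
$\frac{1}{75141 + L} = \frac{1}{75141 + \frac{98347}{37}} = \frac{1}{\frac{2878564}{37}} = \frac{37}{2878564}$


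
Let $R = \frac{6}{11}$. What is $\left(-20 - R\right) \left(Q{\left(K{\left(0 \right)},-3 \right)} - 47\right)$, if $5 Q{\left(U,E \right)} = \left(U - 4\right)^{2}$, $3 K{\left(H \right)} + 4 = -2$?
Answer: $\frac{44974}{55} \approx 817.71$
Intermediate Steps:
$R = \frac{6}{11}$ ($R = 6 \cdot \frac{1}{11} = \frac{6}{11} \approx 0.54545$)
$K{\left(H \right)} = -2$ ($K{\left(H \right)} = - \frac{4}{3} + \frac{1}{3} \left(-2\right) = - \frac{4}{3} - \frac{2}{3} = -2$)
$Q{\left(U,E \right)} = \frac{\left(-4 + U\right)^{2}}{5}$ ($Q{\left(U,E \right)} = \frac{\left(U - 4\right)^{2}}{5} = \frac{\left(-4 + U\right)^{2}}{5}$)
$\left(-20 - R\right) \left(Q{\left(K{\left(0 \right)},-3 \right)} - 47\right) = \left(-20 - \frac{6}{11}\right) \left(\frac{\left(-4 - 2\right)^{2}}{5} - 47\right) = \left(-20 - \frac{6}{11}\right) \left(\frac{\left(-6\right)^{2}}{5} - 47\right) = - \frac{226 \left(\frac{1}{5} \cdot 36 - 47\right)}{11} = - \frac{226 \left(\frac{36}{5} - 47\right)}{11} = \left(- \frac{226}{11}\right) \left(- \frac{199}{5}\right) = \frac{44974}{55}$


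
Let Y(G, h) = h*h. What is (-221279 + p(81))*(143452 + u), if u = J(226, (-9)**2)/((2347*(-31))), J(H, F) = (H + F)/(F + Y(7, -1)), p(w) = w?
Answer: -94655628488547459/2983037 ≈ -3.1731e+10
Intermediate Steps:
Y(G, h) = h**2
J(H, F) = (F + H)/(1 + F) (J(H, F) = (H + F)/(F + (-1)**2) = (F + H)/(F + 1) = (F + H)/(1 + F))
u = -307/5966074 (u = (((-9)**2 + 226)/(1 + (-9)**2))/((2347*(-31))) = ((81 + 226)/(1 + 81))/(-72757) = (307/82)*(-1/72757) = -307/5966074 ≈ -5.1458e-5)
(-221279 + p(81))*(143452 + u) = (-221279 + 81)*(143452 - 307/5966074) = -221198*855845247141/5966074 = -94655628488547459/2983037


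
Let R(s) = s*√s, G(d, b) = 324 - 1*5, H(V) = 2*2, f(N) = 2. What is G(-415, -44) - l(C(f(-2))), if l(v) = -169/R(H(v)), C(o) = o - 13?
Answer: 2721/8 ≈ 340.13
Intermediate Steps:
H(V) = 4
G(d, b) = 319 (G(d, b) = 324 - 5 = 319)
C(o) = -13 + o
R(s) = s^(3/2)
l(v) = -169/8 (l(v) = -169/(4^(3/2)) = -169/8)
G(-415, -44) - l(C(f(-2))) = 319 - 1*(-169/8) = 319 + 169/8 = 2721/8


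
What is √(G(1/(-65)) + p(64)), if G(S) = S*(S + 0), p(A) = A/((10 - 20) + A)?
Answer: √405681/585 ≈ 1.0888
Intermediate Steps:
p(A) = A/(-10 + A)
G(S) = S² (G(S) = S*S = S²)
√(G(1/(-65)) + p(64)) = √((1/(-65))² + 64/(-10 + 64)) = √((-1/65)² + 64/54) = √(1/4225 + 64*(1/54)) = √(1/4225 + 32/27) = √(135227/114075) = √405681/585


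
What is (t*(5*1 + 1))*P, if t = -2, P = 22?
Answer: -264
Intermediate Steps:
(t*(5*1 + 1))*P = -2*(5*1 + 1)*22 = -2*(5 + 1)*22 = -2*6*22 = -12*22 = -264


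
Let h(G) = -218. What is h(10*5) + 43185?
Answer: 42967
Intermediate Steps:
h(10*5) + 43185 = -218 + 43185 = 42967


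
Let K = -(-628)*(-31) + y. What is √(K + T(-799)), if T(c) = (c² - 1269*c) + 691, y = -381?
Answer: √1633174 ≈ 1278.0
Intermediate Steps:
T(c) = 691 + c² - 1269*c
K = -19849 (K = -(-628)*(-31) - 381 = -628*31 - 381 = -19468 - 381 = -19849)
√(K + T(-799)) = √(-19849 + (691 + (-799)² - 1269*(-799))) = √(-19849 + (691 + 638401 + 1013931)) = √(-19849 + 1653023) = √1633174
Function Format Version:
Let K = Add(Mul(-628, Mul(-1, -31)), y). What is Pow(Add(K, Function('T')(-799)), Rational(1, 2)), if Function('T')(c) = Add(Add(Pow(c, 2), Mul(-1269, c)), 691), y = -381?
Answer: Pow(1633174, Rational(1, 2)) ≈ 1278.0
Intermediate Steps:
Function('T')(c) = Add(691, Pow(c, 2), Mul(-1269, c))
K = -19849 (K = Add(Mul(-628, Mul(-1, -31)), -381) = Add(Mul(-628, 31), -381) = Add(-19468, -381) = -19849)
Pow(Add(K, Function('T')(-799)), Rational(1, 2)) = Pow(Add(-19849, Add(691, Pow(-799, 2), Mul(-1269, -799))), Rational(1, 2)) = Pow(Add(-19849, Add(691, 638401, 1013931)), Rational(1, 2)) = Pow(Add(-19849, 1653023), Rational(1, 2)) = Pow(1633174, Rational(1, 2))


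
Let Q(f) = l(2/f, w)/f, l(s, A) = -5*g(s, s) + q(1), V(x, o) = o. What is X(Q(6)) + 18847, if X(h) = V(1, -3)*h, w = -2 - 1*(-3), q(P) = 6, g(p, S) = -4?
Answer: 18834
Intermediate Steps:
w = 1 (w = -2 + 3 = 1)
l(s, A) = 26 (l(s, A) = -5*(-4) + 6 = 20 + 6 = 26)
Q(f) = 26/f
X(h) = -3*h
X(Q(6)) + 18847 = -78/6 + 18847 = -3*13/3 + 18847 = -13 + 18847 = 18834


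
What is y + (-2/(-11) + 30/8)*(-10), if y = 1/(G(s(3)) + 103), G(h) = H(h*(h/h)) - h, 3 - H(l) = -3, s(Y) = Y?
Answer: -22917/583 ≈ -39.309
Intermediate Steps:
H(l) = 6 (H(l) = 3 - 1*(-3) = 3 + 3 = 6)
G(h) = 6 - h
y = 1/106 (y = 1/((6 - 1*3) + 103) = 1/((6 - 3) + 103) = 1/(3 + 103) = 1/106 ≈ 0.0094340)
y + (-2/(-11) + 30/8)*(-10) = 1/106 + (-2/(-11) + 30/8)*(-10) = 1/106 + (-2*(-1/11) + 30*(⅛))*(-10) = 1/106 + (2/11 + 15/4)*(-10) = 1/106 + (173/44)*(-10) = 1/106 - 865/22 = -22917/583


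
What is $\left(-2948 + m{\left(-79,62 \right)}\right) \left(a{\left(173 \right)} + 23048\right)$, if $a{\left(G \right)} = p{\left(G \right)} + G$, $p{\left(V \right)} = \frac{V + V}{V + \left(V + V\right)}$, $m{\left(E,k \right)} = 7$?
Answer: $- \frac{204884765}{3} \approx -6.8295 \cdot 10^{7}$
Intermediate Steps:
$p{\left(V \right)} = \frac{2}{3}$ ($p{\left(V \right)} = \frac{2 V}{V + 2 V} = \frac{2 V}{3 V} = 2 V \frac{1}{3 V} = \frac{2}{3}$)
$a{\left(G \right)} = \frac{2}{3} + G$
$\left(-2948 + m{\left(-79,62 \right)}\right) \left(a{\left(173 \right)} + 23048\right) = \left(-2948 + 7\right) \left(\left(\frac{2}{3} + 173\right) + 23048\right) = - 2941 \left(\frac{521}{3} + 23048\right) = \left(-2941\right) \frac{69665}{3} = - \frac{204884765}{3}$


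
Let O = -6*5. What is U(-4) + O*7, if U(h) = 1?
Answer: -209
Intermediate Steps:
O = -30
U(-4) + O*7 = 1 - 30*7 = 1 - 210 = -209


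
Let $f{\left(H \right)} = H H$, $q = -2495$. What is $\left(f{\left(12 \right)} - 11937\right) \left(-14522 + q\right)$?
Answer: $200681481$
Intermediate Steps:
$f{\left(H \right)} = H^{2}$
$\left(f{\left(12 \right)} - 11937\right) \left(-14522 + q\right) = \left(12^{2} - 11937\right) \left(-14522 - 2495\right) = \left(144 - 11937\right) \left(-17017\right) = \left(-11793\right) \left(-17017\right) = 200681481$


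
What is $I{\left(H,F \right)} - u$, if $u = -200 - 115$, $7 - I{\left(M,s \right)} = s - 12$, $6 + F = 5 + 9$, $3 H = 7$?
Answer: $326$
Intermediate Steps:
$H = \frac{7}{3}$ ($H = \frac{1}{3} \cdot 7 = \frac{7}{3} \approx 2.3333$)
$F = 8$ ($F = -6 + \left(5 + 9\right) = -6 + 14 = 8$)
$I{\left(M,s \right)} = 19 - s$ ($I{\left(M,s \right)} = 7 - \left(s - 12\right) = 7 - \left(-12 + s\right) = 19 - s$)
$u = -315$
$I{\left(H,F \right)} - u = \left(19 - 8\right) - -315 = \left(19 - 8\right) + 315 = 11 + 315 = 326$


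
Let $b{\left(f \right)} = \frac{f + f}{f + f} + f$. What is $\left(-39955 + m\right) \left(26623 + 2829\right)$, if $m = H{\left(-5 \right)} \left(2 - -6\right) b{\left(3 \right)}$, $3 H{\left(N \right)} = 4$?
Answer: $- \frac{3526494124}{3} \approx -1.1755 \cdot 10^{9}$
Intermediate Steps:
$H{\left(N \right)} = \frac{4}{3}$ ($H{\left(N \right)} = \frac{1}{3} \cdot 4 = \frac{4}{3}$)
$b{\left(f \right)} = 1 + f$ ($b{\left(f \right)} = \frac{2 f}{2 f} + f = 2 f \frac{1}{2 f} + f = 1 + f$)
$m = \frac{128}{3}$ ($m = \frac{4 \left(2 - -6\right)}{3} \left(1 + 3\right) = \frac{4 \left(2 + 6\right)}{3} \cdot 4 = \frac{4}{3} \cdot 8 \cdot 4 = \frac{32}{3} \cdot 4 = \frac{128}{3} \approx 42.667$)
$\left(-39955 + m\right) \left(26623 + 2829\right) = \left(-39955 + \frac{128}{3}\right) \left(26623 + 2829\right) = \left(- \frac{119737}{3}\right) 29452 = - \frac{3526494124}{3}$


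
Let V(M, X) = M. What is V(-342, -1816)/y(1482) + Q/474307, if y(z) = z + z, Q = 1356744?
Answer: 33852423/12331982 ≈ 2.7451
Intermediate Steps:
y(z) = 2*z
V(-342, -1816)/y(1482) + Q/474307 = -342/(2*1482) + 1356744/474307 = -342/2964 + 1356744*(1/474307) = -342*1/2964 + 1356744/474307 = -3/26 + 1356744/474307 = 33852423/12331982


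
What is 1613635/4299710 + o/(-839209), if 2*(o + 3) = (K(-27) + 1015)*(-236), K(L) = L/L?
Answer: 373934709265/721671065878 ≈ 0.51815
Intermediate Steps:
K(L) = 1
o = -119891 (o = -3 + ((1 + 1015)*(-236))/2 = -3 + (1016*(-236))/2 = -3 + (1/2)*(-239776) = -3 - 119888 = -119891)
1613635/4299710 + o/(-839209) = 1613635/4299710 - 119891/(-839209) = 1613635*(1/4299710) - 119891*(-1/839209) = 322727/859942 + 119891/839209 = 373934709265/721671065878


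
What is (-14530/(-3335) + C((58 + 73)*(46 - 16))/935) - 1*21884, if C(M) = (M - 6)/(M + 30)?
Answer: -1500964234997/68600950 ≈ -21880.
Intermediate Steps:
C(M) = (-6 + M)/(30 + M)
(-14530/(-3335) + C((58 + 73)*(46 - 16))/935) - 1*21884 = (-14530/(-3335) + ((-6 + (58 + 73)*(46 - 16))/(30 + (58 + 73)*(46 - 16)))/935) - 1*21884 = (-14530*(-1/3335) + ((-6 + 131*30)/(30 + 131*30))*(1/935)) - 21884 = (2906/667 + ((-6 + 3930)/(30 + 3930))*(1/935)) - 21884 = (2906/667 + (3924/3960)*(1/935)) - 21884 = (2906/667 + ((1/3960)*3924)*(1/935)) - 21884 = (2906/667 + (109/110)*(1/935)) - 21884 = (2906/667 + 109/102850) - 21884 = 298954803/68600950 - 21884 = -1500964234997/68600950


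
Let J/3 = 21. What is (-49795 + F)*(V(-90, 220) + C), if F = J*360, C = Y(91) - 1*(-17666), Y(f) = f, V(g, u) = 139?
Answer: -485250040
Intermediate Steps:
J = 63 (J = 3*21 = 63)
C = 17757 (C = 91 - 1*(-17666) = 91 + 17666 = 17757)
F = 22680 (F = 63*360 = 22680)
(-49795 + F)*(V(-90, 220) + C) = (-49795 + 22680)*(139 + 17757) = -27115*17896 = -485250040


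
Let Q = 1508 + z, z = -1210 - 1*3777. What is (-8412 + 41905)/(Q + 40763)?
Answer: 33493/37284 ≈ 0.89832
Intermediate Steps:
z = -4987 (z = -1210 - 3777 = -4987)
Q = -3479 (Q = 1508 - 4987 = -3479)
(-8412 + 41905)/(Q + 40763) = (-8412 + 41905)/(-3479 + 40763) = 33493/37284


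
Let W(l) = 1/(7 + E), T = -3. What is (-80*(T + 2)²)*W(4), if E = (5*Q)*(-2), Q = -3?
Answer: -80/37 ≈ -2.1622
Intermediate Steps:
E = 30 (E = (5*(-3))*(-2) = -15*(-2) = 30)
W(l) = 1/37 (W(l) = 1/(7 + 30) = 1/37)
(-80*(T + 2)²)*W(4) = -80*(-3 + 2)²*(1/37) = -80*(-1)²*(1/37) = -80*1*(1/37) = -80*1/37 = -80/37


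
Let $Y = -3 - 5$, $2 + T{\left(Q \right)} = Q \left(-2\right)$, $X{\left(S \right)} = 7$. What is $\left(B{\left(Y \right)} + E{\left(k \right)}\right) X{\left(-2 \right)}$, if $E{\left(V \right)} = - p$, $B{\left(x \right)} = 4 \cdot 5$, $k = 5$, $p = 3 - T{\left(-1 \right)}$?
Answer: $119$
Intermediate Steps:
$T{\left(Q \right)} = -2 - 2 Q$ ($T{\left(Q \right)} = -2 + Q \left(-2\right) = -2 - 2 Q$)
$Y = -8$
$p = 3$ ($p = 3 - \left(-2 - -2\right) = 3 - \left(-2 + 2\right) = 3 - 0 = 3 + 0 = 3$)
$B{\left(x \right)} = 20$
$E{\left(V \right)} = -3$ ($E{\left(V \right)} = \left(-1\right) 3 = -3$)
$\left(B{\left(Y \right)} + E{\left(k \right)}\right) X{\left(-2 \right)} = \left(20 - 3\right) 7 = 17 \cdot 7 = 119$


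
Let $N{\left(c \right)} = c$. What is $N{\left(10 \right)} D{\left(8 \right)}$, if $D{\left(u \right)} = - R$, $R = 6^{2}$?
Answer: $-360$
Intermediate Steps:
$R = 36$
$D{\left(u \right)} = -36$ ($D{\left(u \right)} = \left(-1\right) 36 = -36$)
$N{\left(10 \right)} D{\left(8 \right)} = 10 \left(-36\right) = -360$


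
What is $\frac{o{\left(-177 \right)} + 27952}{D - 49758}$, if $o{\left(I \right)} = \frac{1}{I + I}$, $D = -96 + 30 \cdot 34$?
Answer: $- \frac{9895007}{17287236} \approx -0.57239$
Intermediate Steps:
$D = 924$ ($D = -96 + 1020 = 924$)
$o{\left(I \right)} = \frac{1}{2 I}$
$\frac{o{\left(-177 \right)} + 27952}{D - 49758} = \frac{\frac{1}{2 \left(-177\right)} + 27952}{924 - 49758} = \frac{\frac{1}{2} \left(- \frac{1}{177}\right) + 27952}{-48834} = \left(- \frac{1}{354} + 27952\right) \left(- \frac{1}{48834}\right) = \frac{9895007}{354} \left(- \frac{1}{48834}\right) = - \frac{9895007}{17287236}$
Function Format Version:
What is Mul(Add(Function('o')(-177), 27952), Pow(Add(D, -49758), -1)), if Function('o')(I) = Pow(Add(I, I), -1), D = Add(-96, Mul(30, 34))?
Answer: Rational(-9895007, 17287236) ≈ -0.57239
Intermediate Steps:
D = 924 (D = Add(-96, 1020) = 924)
Function('o')(I) = Mul(Rational(1, 2), Pow(I, -1)) (Function('o')(I) = Pow(Mul(2, I), -1) = Mul(Rational(1, 2), Pow(I, -1)))
Mul(Add(Function('o')(-177), 27952), Pow(Add(D, -49758), -1)) = Mul(Add(Mul(Rational(1, 2), Pow(-177, -1)), 27952), Pow(Add(924, -49758), -1)) = Mul(Add(Mul(Rational(1, 2), Rational(-1, 177)), 27952), Pow(-48834, -1)) = Mul(Add(Rational(-1, 354), 27952), Rational(-1, 48834)) = Mul(Rational(9895007, 354), Rational(-1, 48834)) = Rational(-9895007, 17287236)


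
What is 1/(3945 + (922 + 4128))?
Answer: 1/8995 ≈ 0.00011117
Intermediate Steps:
1/(3945 + (922 + 4128)) = 1/(3945 + 5050) = 1/8995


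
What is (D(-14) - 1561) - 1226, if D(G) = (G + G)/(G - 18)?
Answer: -22289/8 ≈ -2786.1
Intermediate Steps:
D(G) = 2*G/(-18 + G) (D(G) = (2*G)/(-18 + G) = 2*G/(-18 + G))
(D(-14) - 1561) - 1226 = (2*(-14)/(-18 - 14) - 1561) - 1226 = (2*(-14)/(-32) - 1561) - 1226 = (2*(-14)*(-1/32) - 1561) - 1226 = (7/8 - 1561) - 1226 = -12481/8 - 1226 = -22289/8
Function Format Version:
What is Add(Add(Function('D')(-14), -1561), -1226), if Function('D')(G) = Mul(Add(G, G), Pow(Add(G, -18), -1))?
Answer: Rational(-22289, 8) ≈ -2786.1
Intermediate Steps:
Function('D')(G) = Mul(2, G, Pow(Add(-18, G), -1)) (Function('D')(G) = Mul(Mul(2, G), Pow(Add(-18, G), -1)) = Mul(2, G, Pow(Add(-18, G), -1)))
Add(Add(Function('D')(-14), -1561), -1226) = Add(Add(Mul(2, -14, Pow(Add(-18, -14), -1)), -1561), -1226) = Add(Add(Mul(2, -14, Pow(-32, -1)), -1561), -1226) = Add(Add(Mul(2, -14, Rational(-1, 32)), -1561), -1226) = Add(Add(Rational(7, 8), -1561), -1226) = Add(Rational(-12481, 8), -1226) = Rational(-22289, 8)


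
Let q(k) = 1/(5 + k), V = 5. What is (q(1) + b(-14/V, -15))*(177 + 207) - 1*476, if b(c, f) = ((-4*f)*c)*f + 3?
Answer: 968420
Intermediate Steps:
b(c, f) = 3 - 4*c*f² (b(c, f) = (-4*c*f)*f + 3 = -4*c*f² + 3 = 3 - 4*c*f²)
(q(1) + b(-14/V, -15))*(177 + 207) - 1*476 = (1/(5 + 1) + (3 - 4*(-14/5)*(-15)²))*(177 + 207) - 1*476 = (1/6 + (3 - 4*(-14*⅕)*225))*384 - 476 = (⅙ + (3 - 4*(-14/5)*225))*384 - 476 = (⅙ + (3 + 2520))*384 - 476 = (⅙ + 2523)*384 - 476 = (15139/6)*384 - 476 = 968896 - 476 = 968420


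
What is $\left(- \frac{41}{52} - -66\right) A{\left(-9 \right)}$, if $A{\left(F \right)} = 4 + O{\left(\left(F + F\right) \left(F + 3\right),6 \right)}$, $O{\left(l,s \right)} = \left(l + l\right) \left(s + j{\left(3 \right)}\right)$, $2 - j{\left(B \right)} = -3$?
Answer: $\frac{2017645}{13} \approx 1.552 \cdot 10^{5}$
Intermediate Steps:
$j{\left(B \right)} = 5$ ($j{\left(B \right)} = 2 - -3 = 2 + 3 = 5$)
$O{\left(l,s \right)} = 2 l \left(5 + s\right)$ ($O{\left(l,s \right)} = \left(l + l\right) \left(s + 5\right) = 2 l \left(5 + s\right)$)
$A{\left(F \right)} = 4 + 44 F \left(3 + F\right)$ ($A{\left(F \right)} = 4 + 2 \left(F + F\right) \left(F + 3\right) \left(5 + 6\right) = 4 + 2 \cdot 2 F \left(3 + F\right) 11 = 4 + 44 F \left(3 + F\right)$)
$\left(- \frac{41}{52} - -66\right) A{\left(-9 \right)} = \left(- \frac{41}{52} - -66\right) \left(4 + 44 \left(-9\right) \left(3 - 9\right)\right) = \left(\left(-41\right) \frac{1}{52} + 66\right) \left(4 + 44 \left(-9\right) \left(-6\right)\right) = \left(- \frac{41}{52} + 66\right) \left(4 + 2376\right) = \frac{3391}{52} \cdot 2380 = \frac{2017645}{13}$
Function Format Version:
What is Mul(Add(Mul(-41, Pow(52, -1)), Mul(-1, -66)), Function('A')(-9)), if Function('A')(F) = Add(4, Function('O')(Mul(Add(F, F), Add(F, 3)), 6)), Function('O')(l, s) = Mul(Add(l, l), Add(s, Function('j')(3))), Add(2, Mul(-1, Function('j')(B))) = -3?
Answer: Rational(2017645, 13) ≈ 1.5520e+5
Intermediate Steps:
Function('j')(B) = 5 (Function('j')(B) = Add(2, Mul(-1, -3)) = Add(2, 3) = 5)
Function('O')(l, s) = Mul(2, l, Add(5, s)) (Function('O')(l, s) = Mul(Add(l, l), Add(s, 5)) = Mul(Mul(2, l), Add(5, s)) = Mul(2, l, Add(5, s)))
Function('A')(F) = Add(4, Mul(44, F, Add(3, F))) (Function('A')(F) = Add(4, Mul(2, Mul(Add(F, F), Add(F, 3)), Add(5, 6))) = Add(4, Mul(2, Mul(Mul(2, F), Add(3, F)), 11)) = Add(4, Mul(2, Mul(2, F, Add(3, F)), 11)) = Add(4, Mul(44, F, Add(3, F))))
Mul(Add(Mul(-41, Pow(52, -1)), Mul(-1, -66)), Function('A')(-9)) = Mul(Add(Mul(-41, Pow(52, -1)), Mul(-1, -66)), Add(4, Mul(44, -9, Add(3, -9)))) = Mul(Add(Mul(-41, Rational(1, 52)), 66), Add(4, Mul(44, -9, -6))) = Mul(Add(Rational(-41, 52), 66), Add(4, 2376)) = Mul(Rational(3391, 52), 2380) = Rational(2017645, 13)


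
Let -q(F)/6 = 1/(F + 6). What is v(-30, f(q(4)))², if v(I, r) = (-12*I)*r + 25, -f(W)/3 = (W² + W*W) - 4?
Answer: 318158569/25 ≈ 1.2726e+7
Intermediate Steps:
q(F) = -6/(6 + F) (q(F) = -6/(F + 6) = -6/(6 + F))
f(W) = 12 - 6*W² (f(W) = -3*((W² + W*W) - 4) = -3*((W² + W²) - 4) = -3*(2*W² - 4) = -3*(-4 + 2*W²) = 12 - 6*W²)
v(I, r) = 25 - 12*I*r (v(I, r) = -12*I*r + 25 = 25 - 12*I*r)
v(-30, f(q(4)))² = (25 - 12*(-30)*(12 - 6*36/(6 + 4)²))² = (25 - 12*(-30)*(12 - 6*(-6/10)²))² = (25 - 12*(-30)*(12 - 6*(-6*⅒)²))² = (25 - 12*(-30)*(12 - 6*(-⅗)²))² = (25 - 12*(-30)*(12 - 6*9/25))² = (25 - 12*(-30)*(12 - 54/25))² = (25 - 12*(-30)*246/25)² = (25 + 17712/5)² = (17837/5)² = 318158569/25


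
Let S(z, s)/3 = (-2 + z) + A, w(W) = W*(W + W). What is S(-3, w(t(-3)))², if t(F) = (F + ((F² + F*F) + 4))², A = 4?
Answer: 9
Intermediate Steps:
t(F) = (4 + F + 2*F²)² (t(F) = (F + ((F² + F²) + 4))² = (F + (2*F² + 4))² = (F + (4 + 2*F²))² = (4 + F + 2*F²)²)
w(W) = 2*W² (w(W) = W*(2*W) = 2*W²)
S(z, s) = 6 + 3*z (S(z, s) = 3*((-2 + z) + 4) = 3*(2 + z) = 6 + 3*z)
S(-3, w(t(-3)))² = (6 + 3*(-3))² = (6 - 9)² = (-3)² = 9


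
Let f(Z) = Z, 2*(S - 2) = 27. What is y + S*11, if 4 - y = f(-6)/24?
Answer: 699/4 ≈ 174.75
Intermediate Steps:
S = 31/2 (S = 2 + (½)*27 = 2 + 27/2 = 31/2 ≈ 15.500)
y = 17/4 (y = 4 - (-6)/24 = 4 - 1*(-¼) = 4 + ¼ = 17/4 ≈ 4.2500)
y + S*11 = 17/4 + (31/2)*11 = 17/4 + 341/2 = 699/4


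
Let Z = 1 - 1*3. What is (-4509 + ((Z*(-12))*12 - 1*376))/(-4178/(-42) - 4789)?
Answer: 96537/98480 ≈ 0.98027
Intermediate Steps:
Z = -2 (Z = 1 - 3 = -2)
(-4509 + ((Z*(-12))*12 - 1*376))/(-4178/(-42) - 4789) = (-4509 + (-2*(-12)*12 - 1*376))/(-4178/(-42) - 4789) = (-4509 + (24*12 - 376))/(-4178*(-1/42) - 4789) = (-4509 + (288 - 376))/(2089/21 - 4789) = (-4509 - 88)/(-98480/21) = -4597*(-21/98480) = 96537/98480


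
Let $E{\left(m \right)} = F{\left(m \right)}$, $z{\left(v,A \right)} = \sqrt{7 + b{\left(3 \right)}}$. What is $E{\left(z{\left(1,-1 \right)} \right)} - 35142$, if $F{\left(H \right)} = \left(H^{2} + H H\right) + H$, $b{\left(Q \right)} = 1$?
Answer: $-35126 + 2 \sqrt{2} \approx -35123.0$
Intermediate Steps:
$F{\left(H \right)} = H + 2 H^{2}$ ($F{\left(H \right)} = \left(H^{2} + H^{2}\right) + H = 2 H^{2} + H = H + 2 H^{2}$)
$z{\left(v,A \right)} = 2 \sqrt{2}$ ($z{\left(v,A \right)} = \sqrt{7 + 1} = \sqrt{8} = 2 \sqrt{2}$)
$E{\left(m \right)} = m \left(1 + 2 m\right)$
$E{\left(z{\left(1,-1 \right)} \right)} - 35142 = 2 \sqrt{2} \left(1 + 2 \cdot 2 \sqrt{2}\right) - 35142 = 2 \sqrt{2} \left(1 + 4 \sqrt{2}\right) - 35142 = -35142 + 2 \sqrt{2} \left(1 + 4 \sqrt{2}\right)$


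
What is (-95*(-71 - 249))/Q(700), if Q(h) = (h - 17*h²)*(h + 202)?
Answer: -152/37565143 ≈ -4.0463e-6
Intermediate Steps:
Q(h) = (202 + h)*(h - 17*h²) (Q(h) = (h - 17*h²)*(202 + h) = (202 + h)*(h - 17*h²))
(-95*(-71 - 249))/Q(700) = (-95*(-71 - 249))/((700*(202 - 3433*700 - 17*700²))) = (-95*(-320))/((700*(202 - 2403100 - 17*490000))) = 30400/((700*(202 - 2403100 - 8330000))) = 30400/((700*(-10732898))) = 30400/(-7513028600) = 30400*(-1/7513028600) = -152/37565143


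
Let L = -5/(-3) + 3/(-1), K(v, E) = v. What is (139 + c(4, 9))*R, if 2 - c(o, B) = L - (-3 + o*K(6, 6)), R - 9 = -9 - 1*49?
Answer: -24010/3 ≈ -8003.3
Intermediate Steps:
R = -49 (R = 9 + (-9 - 1*49) = 9 + (-9 - 49) = 9 - 58 = -49)
L = -4/3 (L = -5*(-1/3) + 3*(-1) = 5/3 - 3 = -4/3 ≈ -1.3333)
c(o, B) = 1/3 + 6*o (c(o, B) = 2 - (-4/3 - (-3 + o*6)) = 2 - (-4/3 - (-3 + 6*o)) = 2 - (-4/3 + (3 - 6*o)) = 2 - (5/3 - 6*o) = 2 + (-5/3 + 6*o) = 1/3 + 6*o)
(139 + c(4, 9))*R = (139 + (1/3 + 6*4))*(-49) = (139 + (1/3 + 24))*(-49) = (139 + 73/3)*(-49) = (490/3)*(-49) = -24010/3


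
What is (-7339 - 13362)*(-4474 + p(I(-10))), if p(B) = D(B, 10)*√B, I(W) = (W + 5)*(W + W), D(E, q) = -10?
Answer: 94686374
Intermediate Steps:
I(W) = 2*W*(5 + W) (I(W) = (5 + W)*(2*W) = 2*W*(5 + W))
p(B) = -10*√B
(-7339 - 13362)*(-4474 + p(I(-10))) = (-7339 - 13362)*(-4474 - 10*√(2*(-10)*(5 - 10))) = -20701*(-4474 - 10*√(2*(-10)*(-5))) = -20701*(-4474 - 10*√100) = -20701*(-4474 - 10*10) = -20701*(-4474 - 100) = -20701*(-4574) = 94686374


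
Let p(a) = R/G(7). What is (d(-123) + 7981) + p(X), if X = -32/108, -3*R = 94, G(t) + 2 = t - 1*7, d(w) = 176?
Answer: 24518/3 ≈ 8172.7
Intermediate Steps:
G(t) = -9 + t (G(t) = -2 + (t - 1*7) = -2 + (t - 7) = -2 + (-7 + t) = -9 + t)
R = -94/3 (R = -⅓*94 = -94/3 ≈ -31.333)
X = -8/27 (X = -32*1/108 = -8/27 ≈ -0.29630)
p(a) = 47/3 (p(a) = -94/(3*(-9 + 7)) = -94/3/(-2) = -94/3*(-½) = 47/3)
(d(-123) + 7981) + p(X) = (176 + 7981) + 47/3 = 8157 + 47/3 = 24518/3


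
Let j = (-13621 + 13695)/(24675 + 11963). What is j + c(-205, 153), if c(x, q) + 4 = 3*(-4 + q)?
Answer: 8115354/18319 ≈ 443.00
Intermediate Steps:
c(x, q) = -16 + 3*q (c(x, q) = -4 + 3*(-4 + q) = -4 + (-12 + 3*q) = -16 + 3*q)
j = 37/18319 (j = 74/36638 = 74*(1/36638) = 37/18319 ≈ 0.0020198)
j + c(-205, 153) = 37/18319 + (-16 + 3*153) = 37/18319 + (-16 + 459) = 37/18319 + 443 = 8115354/18319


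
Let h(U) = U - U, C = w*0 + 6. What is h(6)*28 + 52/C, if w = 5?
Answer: 26/3 ≈ 8.6667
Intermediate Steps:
C = 6 (C = 5*0 + 6 = 0 + 6 = 6)
h(U) = 0
h(6)*28 + 52/C = 0*28 + 52/6 = 0 + 52*(⅙) = 0 + 26/3 = 26/3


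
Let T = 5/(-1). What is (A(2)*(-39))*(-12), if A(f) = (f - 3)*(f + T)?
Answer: 1404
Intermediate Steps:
T = -5 (T = 5*(-1) = -5)
A(f) = (-5 + f)*(-3 + f) (A(f) = (f - 3)*(f - 5) = (-3 + f)*(-5 + f) = (-5 + f)*(-3 + f))
(A(2)*(-39))*(-12) = ((15 + 2**2 - 8*2)*(-39))*(-12) = ((15 + 4 - 16)*(-39))*(-12) = (3*(-39))*(-12) = -117*(-12) = 1404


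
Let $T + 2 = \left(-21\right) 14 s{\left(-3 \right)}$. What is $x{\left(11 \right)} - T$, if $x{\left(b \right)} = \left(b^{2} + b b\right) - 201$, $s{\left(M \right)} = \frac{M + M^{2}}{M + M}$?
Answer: $-251$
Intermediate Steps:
$s{\left(M \right)} = \frac{M + M^{2}}{2 M}$
$x{\left(b \right)} = -201 + 2 b^{2}$ ($x{\left(b \right)} = \left(b^{2} + b^{2}\right) - 201 = 2 b^{2} - 201 = -201 + 2 b^{2}$)
$T = 292$ ($T = -2 + \left(-21\right) 14 \left(\frac{1}{2} + \frac{1}{2} \left(-3\right)\right) = -2 - 294 \left(\frac{1}{2} - \frac{3}{2}\right) = -2 - -294 = -2 + 294 = 292$)
$x{\left(11 \right)} - T = \left(-201 + 2 \cdot 11^{2}\right) - 292 = \left(-201 + 2 \cdot 121\right) - 292 = \left(-201 + 242\right) - 292 = 41 - 292 = -251$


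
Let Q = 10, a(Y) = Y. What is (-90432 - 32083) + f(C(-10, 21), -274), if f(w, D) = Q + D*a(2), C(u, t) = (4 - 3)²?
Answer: -123053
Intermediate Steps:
C(u, t) = 1 (C(u, t) = 1² = 1)
f(w, D) = 10 + 2*D (f(w, D) = 10 + D*2 = 10 + 2*D)
(-90432 - 32083) + f(C(-10, 21), -274) = (-90432 - 32083) + (10 + 2*(-274)) = -122515 + (10 - 548) = -122515 - 538 = -123053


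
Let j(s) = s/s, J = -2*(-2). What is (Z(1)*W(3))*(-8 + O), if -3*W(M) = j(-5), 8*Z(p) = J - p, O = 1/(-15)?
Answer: 121/120 ≈ 1.0083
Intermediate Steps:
J = 4
O = -1/15 ≈ -0.066667
Z(p) = 1/2 - p/8 (Z(p) = (4 - p)/8 = 1/2 - p/8)
j(s) = 1
W(M) = -1/3 (W(M) = -1/3*1 = -1/3)
(Z(1)*W(3))*(-8 + O) = ((1/2 - 1/8*1)*(-1/3))*(-8 - 1/15) = ((1/2 - 1/8)*(-1/3))*(-121/15) = ((3/8)*(-1/3))*(-121/15) = -1/8*(-121/15) = 121/120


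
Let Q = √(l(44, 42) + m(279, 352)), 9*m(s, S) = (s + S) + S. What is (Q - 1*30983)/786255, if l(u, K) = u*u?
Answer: -30983/786255 + √18407/2358765 ≈ -0.039348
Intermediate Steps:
l(u, K) = u²
m(s, S) = s/9 + 2*S/9 (m(s, S) = ((s + S) + S)/9 = ((S + s) + S)/9 = (s + 2*S)/9 = s/9 + 2*S/9)
Q = √18407/3 (Q = √(44² + ((⅑)*279 + (2/9)*352)) = √(1936 + (31 + 704/9)) = √(1936 + 983/9) = √(18407/9) = √18407/3 ≈ 45.224)
(Q - 1*30983)/786255 = (√18407/3 - 1*30983)/786255 = (√18407/3 - 30983)*(1/786255) = (-30983 + √18407/3)*(1/786255) = -30983/786255 + √18407/2358765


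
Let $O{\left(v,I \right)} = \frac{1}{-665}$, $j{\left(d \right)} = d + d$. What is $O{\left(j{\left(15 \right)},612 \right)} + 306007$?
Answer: $\frac{203494654}{665} \approx 3.0601 \cdot 10^{5}$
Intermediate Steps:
$j{\left(d \right)} = 2 d$
$O{\left(v,I \right)} = - \frac{1}{665}$
$O{\left(j{\left(15 \right)},612 \right)} + 306007 = - \frac{1}{665} + 306007 = \frac{203494654}{665}$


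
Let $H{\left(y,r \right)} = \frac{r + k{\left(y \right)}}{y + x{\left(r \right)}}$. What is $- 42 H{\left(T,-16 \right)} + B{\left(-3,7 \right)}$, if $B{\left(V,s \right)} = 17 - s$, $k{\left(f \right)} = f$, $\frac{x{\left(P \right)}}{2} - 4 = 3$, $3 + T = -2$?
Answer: $108$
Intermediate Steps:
$T = -5$ ($T = -3 - 2 = -5$)
$x{\left(P \right)} = 14$ ($x{\left(P \right)} = 8 + 2 \cdot 3 = 8 + 6 = 14$)
$H{\left(y,r \right)} = \frac{r + y}{14 + y}$ ($H{\left(y,r \right)} = \frac{r + y}{y + 14} = \frac{r + y}{14 + y}$)
$- 42 H{\left(T,-16 \right)} + B{\left(-3,7 \right)} = - 42 \frac{-16 - 5}{14 - 5} + \left(17 - 7\right) = - 42 \cdot \frac{1}{9} \left(-21\right) + \left(17 - 7\right) = - 42 \cdot \frac{1}{9} \left(-21\right) + 10 = \left(-42\right) \left(- \frac{7}{3}\right) + 10 = 98 + 10 = 108$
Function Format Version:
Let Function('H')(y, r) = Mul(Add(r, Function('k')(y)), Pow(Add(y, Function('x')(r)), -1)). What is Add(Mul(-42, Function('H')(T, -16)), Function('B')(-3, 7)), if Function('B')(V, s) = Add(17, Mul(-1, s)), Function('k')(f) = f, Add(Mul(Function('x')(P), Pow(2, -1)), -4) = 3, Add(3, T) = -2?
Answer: 108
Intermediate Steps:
T = -5 (T = Add(-3, -2) = -5)
Function('x')(P) = 14 (Function('x')(P) = Add(8, Mul(2, 3)) = Add(8, 6) = 14)
Function('H')(y, r) = Mul(Pow(Add(14, y), -1), Add(r, y)) (Function('H')(y, r) = Mul(Add(r, y), Pow(Add(y, 14), -1)) = Mul(Add(r, y), Pow(Add(14, y), -1)) = Mul(Pow(Add(14, y), -1), Add(r, y)))
Add(Mul(-42, Function('H')(T, -16)), Function('B')(-3, 7)) = Add(Mul(-42, Mul(Pow(Add(14, -5), -1), Add(-16, -5))), Add(17, Mul(-1, 7))) = Add(Mul(-42, Mul(Pow(9, -1), -21)), Add(17, -7)) = Add(Mul(-42, Mul(Rational(1, 9), -21)), 10) = Add(Mul(-42, Rational(-7, 3)), 10) = Add(98, 10) = 108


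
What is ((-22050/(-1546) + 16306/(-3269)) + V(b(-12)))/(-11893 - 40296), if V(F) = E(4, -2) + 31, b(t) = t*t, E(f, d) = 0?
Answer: -101771234/131878315093 ≈ -0.00077171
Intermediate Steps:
b(t) = t²
V(F) = 31 (V(F) = 0 + 31 = 31)
((-22050/(-1546) + 16306/(-3269)) + V(b(-12)))/(-11893 - 40296) = ((-22050/(-1546) + 16306/(-3269)) + 31)/(-11893 - 40296) = ((-22050*(-1/1546) + 16306*(-1/3269)) + 31)/(-52189) = ((11025/773 - 16306/3269) + 31)*(-1/52189) = (23436187/2526937 + 31)*(-1/52189) = (101771234/2526937)*(-1/52189) = -101771234/131878315093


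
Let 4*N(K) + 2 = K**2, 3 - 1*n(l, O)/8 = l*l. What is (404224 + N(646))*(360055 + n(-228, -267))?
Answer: -56747339265/2 ≈ -2.8374e+10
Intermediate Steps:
n(l, O) = 24 - 8*l**2 (n(l, O) = 24 - 8*l*l = 24 - 8*l**2)
N(K) = -1/2 + K**2/4
(404224 + N(646))*(360055 + n(-228, -267)) = (404224 + (-1/2 + (1/4)*646**2))*(360055 + (24 - 8*(-228)**2)) = (404224 + (-1/2 + (1/4)*417316))*(360055 + (24 - 8*51984)) = (404224 + (-1/2 + 104329))*(360055 + (24 - 415872)) = (404224 + 208657/2)*(360055 - 415848) = (1017105/2)*(-55793) = -56747339265/2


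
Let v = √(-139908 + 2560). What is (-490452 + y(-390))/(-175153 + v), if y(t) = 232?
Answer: 85863503660/30678710757 + 980440*I*√34337/30678710757 ≈ 2.7988 + 0.005922*I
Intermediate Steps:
v = 2*I*√34337 (v = √(-137348) = 2*I*√34337 ≈ 370.6*I)
(-490452 + y(-390))/(-175153 + v) = (-490452 + 232)/(-175153 + 2*I*√34337) = -490220/(-175153 + 2*I*√34337)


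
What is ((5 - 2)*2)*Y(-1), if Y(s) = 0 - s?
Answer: 6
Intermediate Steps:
Y(s) = -s
((5 - 2)*2)*Y(-1) = ((5 - 2)*2)*(-1*(-1)) = (3*2)*1 = 6*1 = 6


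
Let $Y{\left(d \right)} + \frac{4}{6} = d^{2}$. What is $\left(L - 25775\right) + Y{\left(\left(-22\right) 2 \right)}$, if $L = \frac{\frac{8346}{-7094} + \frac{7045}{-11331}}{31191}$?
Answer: $- \frac{29885388537719329}{1253599258887} \approx -23840.0$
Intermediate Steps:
$L = - \frac{72272878}{1253599258887}$ ($L = \left(8346 \left(- \frac{1}{7094}\right) + 7045 \left(- \frac{1}{11331}\right)\right) \frac{1}{31191} = \left(- \frac{4173}{3547} - \frac{7045}{11331}\right) \frac{1}{31191} = \left(- \frac{72272878}{40191057}\right) \frac{1}{31191} = - \frac{72272878}{1253599258887} \approx -5.7652 \cdot 10^{-5}$)
$Y{\left(d \right)} = - \frac{2}{3} + d^{2}$
$\left(L - 25775\right) + Y{\left(\left(-22\right) 2 \right)} = \left(- \frac{72272878}{1253599258887} - 25775\right) - \left(\frac{2}{3} - \left(\left(-22\right) 2\right)^{2}\right) = - \frac{32311520970085303}{1253599258887} - \left(\frac{2}{3} - \left(-44\right)^{2}\right) = - \frac{32311520970085303}{1253599258887} + \left(- \frac{2}{3} + 1936\right) = - \frac{32311520970085303}{1253599258887} + \frac{5806}{3} = - \frac{29885388537719329}{1253599258887}$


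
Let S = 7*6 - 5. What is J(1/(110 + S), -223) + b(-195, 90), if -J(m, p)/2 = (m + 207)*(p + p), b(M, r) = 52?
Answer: 27151204/147 ≈ 1.8470e+5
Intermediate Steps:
S = 37 (S = 42 - 5 = 37)
J(m, p) = -4*p*(207 + m) (J(m, p) = -2*(m + 207)*(p + p) = -2*(207 + m)*2*p = -4*p*(207 + m))
J(1/(110 + S), -223) + b(-195, 90) = -4*(-223)*(207 + 1/(110 + 37)) + 52 = -4*(-223)*(207 + 1/147) + 52 = -4*(-223)*30430/147 + 52 = 27143560/147 + 52 = 27151204/147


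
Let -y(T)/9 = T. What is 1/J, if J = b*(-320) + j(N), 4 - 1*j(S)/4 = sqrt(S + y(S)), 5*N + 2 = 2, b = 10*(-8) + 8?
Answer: 1/23056 ≈ 4.3373e-5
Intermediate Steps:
b = -72 (b = -80 + 8 = -72)
N = 0 (N = -2/5 + (1/5)*2 = -2/5 + 2/5 = 0)
y(T) = -9*T
j(S) = 16 - 8*sqrt(2)*sqrt(-S) (j(S) = 16 - 4*sqrt(S - 9*S) = 16 - 4*2*sqrt(2)*sqrt(-S) = 16 - 8*sqrt(2)*sqrt(-S))
J = 23056 (J = -72*(-320) + (16 - 8*sqrt(2)*sqrt(-1*0)) = 23040 + (16 - 8*sqrt(2)*sqrt(0)) = 23040 + (16 - 8*sqrt(2)*0) = 23040 + (16 + 0) = 23040 + 16 = 23056)
1/J = 1/23056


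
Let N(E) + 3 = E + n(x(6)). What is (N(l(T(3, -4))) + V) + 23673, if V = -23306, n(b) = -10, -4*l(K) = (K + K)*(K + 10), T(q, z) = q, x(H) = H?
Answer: 669/2 ≈ 334.50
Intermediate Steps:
l(K) = -K*(10 + K)/2 (l(K) = -(K + K)*(K + 10)/4 = -2*K*(10 + K)/4 = -K*(10 + K)/2)
N(E) = -13 + E (N(E) = -3 + (E - 10) = -3 + (-10 + E) = -13 + E)
(N(l(T(3, -4))) + V) + 23673 = ((-13 - ½*3*(10 + 3)) - 23306) + 23673 = ((-13 - ½*3*13) - 23306) + 23673 = ((-13 - 39/2) - 23306) + 23673 = (-65/2 - 23306) + 23673 = -46677/2 + 23673 = 669/2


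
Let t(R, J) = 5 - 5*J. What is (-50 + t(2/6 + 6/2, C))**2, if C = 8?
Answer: 7225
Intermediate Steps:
(-50 + t(2/6 + 6/2, C))**2 = (-50 + (5 - 5*8))**2 = (-50 + (5 - 40))**2 = (-50 - 35)**2 = (-85)**2 = 7225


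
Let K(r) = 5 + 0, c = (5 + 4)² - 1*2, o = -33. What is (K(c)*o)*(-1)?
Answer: 165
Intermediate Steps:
c = 79 (c = 9² - 2 = 81 - 2 = 79)
K(r) = 5
(K(c)*o)*(-1) = (5*(-33))*(-1) = -165*(-1) = 165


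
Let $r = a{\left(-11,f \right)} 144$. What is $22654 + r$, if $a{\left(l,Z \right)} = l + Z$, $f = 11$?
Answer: $22654$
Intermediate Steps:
$a{\left(l,Z \right)} = Z + l$
$r = 0$ ($r = \left(11 - 11\right) 144 = 0 \cdot 144 = 0$)
$22654 + r = 22654 + 0 = 22654$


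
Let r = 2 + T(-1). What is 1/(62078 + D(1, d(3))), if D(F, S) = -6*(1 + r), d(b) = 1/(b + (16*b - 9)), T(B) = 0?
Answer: 1/62060 ≈ 1.6113e-5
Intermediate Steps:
d(b) = 1/(-9 + 17*b) (d(b) = 1/(b + (-9 + 16*b)) = 1/(-9 + 17*b))
r = 2 (r = 2 + 0 = 2)
D(F, S) = -18 (D(F, S) = -6*(1 + 2) = -6*3 = -18)
1/(62078 + D(1, d(3))) = 1/(62078 - 18) = 1/62060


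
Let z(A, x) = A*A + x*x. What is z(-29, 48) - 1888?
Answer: 1257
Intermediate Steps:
z(A, x) = A**2 + x**2
z(-29, 48) - 1888 = ((-29)**2 + 48**2) - 1888 = (841 + 2304) - 1888 = 3145 - 1888 = 1257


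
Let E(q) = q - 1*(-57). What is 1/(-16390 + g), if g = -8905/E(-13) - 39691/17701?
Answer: -778844/12924626969 ≈ -6.0260e-5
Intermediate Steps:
E(q) = 57 + q (E(q) = q + 57 = 57 + q)
g = -159373809/778844 (g = -8905/(57 - 13) - 39691/17701 = -8905/44 - 39691*1/17701 = -8905*1/44 - 39691/17701 = -8905/44 - 39691/17701 = -159373809/778844 ≈ -204.63)
1/(-16390 + g) = 1/(-16390 - 159373809/778844) = 1/(-12924626969/778844) = -778844/12924626969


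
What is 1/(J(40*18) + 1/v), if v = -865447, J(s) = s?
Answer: 865447/623121839 ≈ 0.0013889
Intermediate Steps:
1/(J(40*18) + 1/v) = 1/(40*18 + 1/(-865447)) = 1/(720 - 1/865447) = 1/(623121839/865447) = 865447/623121839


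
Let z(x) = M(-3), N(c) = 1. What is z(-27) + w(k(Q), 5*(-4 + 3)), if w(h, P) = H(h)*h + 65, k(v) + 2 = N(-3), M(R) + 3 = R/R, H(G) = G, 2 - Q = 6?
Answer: 64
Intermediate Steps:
Q = -4 (Q = 2 - 1*6 = 2 - 6 = -4)
M(R) = -2 (M(R) = -3 + R/R = -3 + 1 = -2)
k(v) = -1 (k(v) = -2 + 1 = -1)
w(h, P) = 65 + h² (w(h, P) = h*h + 65 = h² + 65 = 65 + h²)
z(x) = -2
z(-27) + w(k(Q), 5*(-4 + 3)) = -2 + (65 + (-1)²) = -2 + (65 + 1) = -2 + 66 = 64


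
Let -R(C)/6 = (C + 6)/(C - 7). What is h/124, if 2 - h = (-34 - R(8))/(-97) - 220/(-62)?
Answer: -1553/186434 ≈ -0.0083300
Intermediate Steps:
R(C) = -6*(6 + C)/(-7 + C) (R(C) = -6*(C + 6)/(C - 7) = -6*(6 + C)/(-7 + C))
h = -3106/3007 (h = 2 - ((-34 - 6*(-6 - 1*8)/(-7 + 8))/(-97) - 220/(-62)) = 2 - ((-34 - 6*(-6 - 8)/1)*(-1/97) - 220*(-1/62)) = 2 - ((-34 - 6*(-14))*(-1/97) + 110/31) = 2 - ((-34 - 1*(-84))*(-1/97) + 110/31) = 2 - ((-34 + 84)*(-1/97) + 110/31) = 2 - (50*(-1/97) + 110/31) = 2 - (-50/97 + 110/31) = 2 - 1*9120/3007 = 2 - 9120/3007 = -3106/3007 ≈ -1.0329)
h/124 = -3106/3007/124 = (1/124)*(-3106/3007) = -1553/186434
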